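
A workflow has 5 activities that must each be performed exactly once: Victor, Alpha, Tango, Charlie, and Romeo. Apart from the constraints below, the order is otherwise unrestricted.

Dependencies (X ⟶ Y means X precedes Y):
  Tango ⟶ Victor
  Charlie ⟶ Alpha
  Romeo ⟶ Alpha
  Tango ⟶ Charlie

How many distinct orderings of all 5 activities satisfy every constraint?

11

The activities with no prerequisites are Tango, Romeo; any of them can be placed first.
Counting all ways to extend the partial order to a total order gives 11.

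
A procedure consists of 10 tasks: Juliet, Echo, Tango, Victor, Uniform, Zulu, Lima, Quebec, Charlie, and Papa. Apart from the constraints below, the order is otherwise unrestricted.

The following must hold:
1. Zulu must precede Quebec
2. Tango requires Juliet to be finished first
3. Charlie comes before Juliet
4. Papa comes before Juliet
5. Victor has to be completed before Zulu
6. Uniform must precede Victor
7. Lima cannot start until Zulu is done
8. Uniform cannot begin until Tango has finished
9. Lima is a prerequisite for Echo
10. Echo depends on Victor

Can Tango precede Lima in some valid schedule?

The constraints force Tango before Lima, so yes — every valid ordering has Tango earlier.

Yes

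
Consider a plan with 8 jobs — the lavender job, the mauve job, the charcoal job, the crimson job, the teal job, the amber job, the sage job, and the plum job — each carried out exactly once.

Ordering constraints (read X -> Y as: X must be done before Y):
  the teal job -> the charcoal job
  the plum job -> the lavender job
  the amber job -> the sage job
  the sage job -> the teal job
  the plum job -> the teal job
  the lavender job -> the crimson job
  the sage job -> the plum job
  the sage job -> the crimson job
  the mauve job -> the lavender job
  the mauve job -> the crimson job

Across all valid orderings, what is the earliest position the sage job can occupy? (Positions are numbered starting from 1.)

Working backwards through the constraints from the sage job, its only required predecessor is the amber job.
So at minimum 1 job comes before the sage job, putting the sage job no earlier than position 2. That position is achievable by scheduling exactly that predecessor first.

2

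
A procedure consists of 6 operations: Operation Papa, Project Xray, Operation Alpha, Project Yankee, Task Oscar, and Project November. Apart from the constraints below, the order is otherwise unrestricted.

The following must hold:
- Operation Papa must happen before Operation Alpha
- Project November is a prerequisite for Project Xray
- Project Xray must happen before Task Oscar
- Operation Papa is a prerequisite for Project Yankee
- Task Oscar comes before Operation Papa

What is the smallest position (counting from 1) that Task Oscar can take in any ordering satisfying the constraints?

Working backwards through the constraints from Task Oscar, its full set of required predecessors is Project Xray, Project November — 2 of them.
So at minimum 2 operations come before Task Oscar, putting Task Oscar no earlier than position 3. That position is achievable by scheduling exactly those predecessors first.

3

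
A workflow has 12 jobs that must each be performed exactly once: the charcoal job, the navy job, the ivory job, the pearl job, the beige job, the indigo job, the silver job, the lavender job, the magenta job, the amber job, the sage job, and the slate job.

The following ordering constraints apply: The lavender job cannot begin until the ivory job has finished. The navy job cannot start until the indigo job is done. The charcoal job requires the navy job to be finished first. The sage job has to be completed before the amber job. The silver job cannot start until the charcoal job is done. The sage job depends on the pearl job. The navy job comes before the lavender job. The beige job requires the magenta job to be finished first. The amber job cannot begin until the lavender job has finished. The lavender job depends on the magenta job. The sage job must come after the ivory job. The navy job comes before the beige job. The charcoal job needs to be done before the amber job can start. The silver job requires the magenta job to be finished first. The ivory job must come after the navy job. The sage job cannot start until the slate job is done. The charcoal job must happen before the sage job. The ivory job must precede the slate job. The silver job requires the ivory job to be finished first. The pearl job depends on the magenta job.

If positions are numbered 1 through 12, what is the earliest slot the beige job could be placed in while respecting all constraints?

The jobs that are forced before the beige job, directly or transitively, are the navy job, the indigo job, the magenta job. That's 3 jobs.
With 3 mandatory predecessors, the earliest the beige job can sit is position 3+1 = 4, and placing just those 3 first achieves it.

4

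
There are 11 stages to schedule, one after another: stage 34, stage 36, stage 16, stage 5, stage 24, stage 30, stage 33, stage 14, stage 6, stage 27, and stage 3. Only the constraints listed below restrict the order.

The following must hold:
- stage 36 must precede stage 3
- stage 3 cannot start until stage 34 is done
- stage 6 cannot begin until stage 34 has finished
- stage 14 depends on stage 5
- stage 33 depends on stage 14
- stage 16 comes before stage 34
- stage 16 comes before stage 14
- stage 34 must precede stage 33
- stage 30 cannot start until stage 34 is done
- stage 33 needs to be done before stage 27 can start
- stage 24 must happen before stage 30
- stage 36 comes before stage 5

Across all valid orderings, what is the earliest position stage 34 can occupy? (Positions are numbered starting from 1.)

2

Working backwards through the constraints from stage 34, its only required predecessor is stage 16.
With 1 mandatory predecessor, the earliest stage 34 can sit is position 1+1 = 2, and placing just that one first achieves it.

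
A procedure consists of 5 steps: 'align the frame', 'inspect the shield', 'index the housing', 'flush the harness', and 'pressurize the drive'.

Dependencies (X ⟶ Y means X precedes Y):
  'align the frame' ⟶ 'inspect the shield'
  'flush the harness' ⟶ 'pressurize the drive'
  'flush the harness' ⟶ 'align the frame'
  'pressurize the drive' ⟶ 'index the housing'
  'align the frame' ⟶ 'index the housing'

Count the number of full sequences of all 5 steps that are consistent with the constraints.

5

'flush the harness' is the only step with nothing required before it, so every ordering starts there.
Systematically extending each partial ordering one step at a time and counting, there are 5 complete orderings.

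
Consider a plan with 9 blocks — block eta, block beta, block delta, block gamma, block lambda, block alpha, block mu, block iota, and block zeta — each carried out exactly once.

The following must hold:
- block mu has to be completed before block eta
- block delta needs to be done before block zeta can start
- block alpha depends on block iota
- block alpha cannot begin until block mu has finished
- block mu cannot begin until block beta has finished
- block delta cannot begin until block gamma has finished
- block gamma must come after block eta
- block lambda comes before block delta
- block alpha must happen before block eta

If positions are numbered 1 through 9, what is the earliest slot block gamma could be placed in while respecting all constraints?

6

The blocks that are forced before block gamma, directly or transitively, are block eta, block beta, block alpha, block mu, block iota. That's 5 blocks.
With 5 mandatory predecessors, the earliest block gamma can sit is position 5+1 = 6, and placing just those 5 first achieves it.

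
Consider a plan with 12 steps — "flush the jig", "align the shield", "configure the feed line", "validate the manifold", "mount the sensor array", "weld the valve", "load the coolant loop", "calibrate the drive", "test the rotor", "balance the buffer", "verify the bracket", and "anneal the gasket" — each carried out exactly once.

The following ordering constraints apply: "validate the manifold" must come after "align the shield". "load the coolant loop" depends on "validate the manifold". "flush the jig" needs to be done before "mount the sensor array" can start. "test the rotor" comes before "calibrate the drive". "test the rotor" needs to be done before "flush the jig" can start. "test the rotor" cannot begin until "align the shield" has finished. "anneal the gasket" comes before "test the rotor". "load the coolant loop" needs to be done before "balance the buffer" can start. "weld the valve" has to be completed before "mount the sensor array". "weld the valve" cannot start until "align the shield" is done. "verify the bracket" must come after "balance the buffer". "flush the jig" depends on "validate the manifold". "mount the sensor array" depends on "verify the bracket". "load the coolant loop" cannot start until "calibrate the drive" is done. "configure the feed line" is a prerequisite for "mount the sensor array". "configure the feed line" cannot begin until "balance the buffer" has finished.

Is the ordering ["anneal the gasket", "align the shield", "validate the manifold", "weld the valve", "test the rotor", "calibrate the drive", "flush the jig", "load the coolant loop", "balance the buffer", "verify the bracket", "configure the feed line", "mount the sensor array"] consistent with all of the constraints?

Every stated constraint is respected: "weld the valve" sits at position 4, ahead of "mount the sensor array" at position 12, and each of the other listed pairs likewise has the predecessor earlier in the sequence.

Yes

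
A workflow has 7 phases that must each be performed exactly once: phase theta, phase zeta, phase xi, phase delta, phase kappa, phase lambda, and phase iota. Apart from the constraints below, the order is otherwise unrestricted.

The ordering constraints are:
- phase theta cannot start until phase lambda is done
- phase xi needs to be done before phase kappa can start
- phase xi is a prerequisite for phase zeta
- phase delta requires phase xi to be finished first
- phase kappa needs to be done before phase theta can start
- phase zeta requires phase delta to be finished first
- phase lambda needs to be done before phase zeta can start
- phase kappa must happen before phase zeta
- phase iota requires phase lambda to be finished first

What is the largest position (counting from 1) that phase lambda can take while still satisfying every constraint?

4

Every phase that must follow phase lambda has to come after it. Tracing all chains starting from phase lambda, those phases are: phase theta, phase zeta, phase iota — 3 in total.
So at least 3 phases follow phase lambda, putting phase lambda no later than position 4. That position is achievable by scheduling everything else first.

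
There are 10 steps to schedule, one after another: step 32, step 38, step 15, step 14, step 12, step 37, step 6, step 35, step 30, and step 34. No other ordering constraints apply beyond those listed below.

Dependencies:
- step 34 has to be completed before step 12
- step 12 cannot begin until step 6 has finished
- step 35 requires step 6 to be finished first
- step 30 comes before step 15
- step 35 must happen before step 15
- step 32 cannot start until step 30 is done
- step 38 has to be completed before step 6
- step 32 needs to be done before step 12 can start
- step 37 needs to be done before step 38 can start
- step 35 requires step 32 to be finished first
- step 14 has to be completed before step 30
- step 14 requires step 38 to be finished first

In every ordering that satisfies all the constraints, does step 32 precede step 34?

No

Step 32 and step 34 are not related by any chain of constraints.
A valid ordering placing step 34 before step 32 exists, so the answer is no.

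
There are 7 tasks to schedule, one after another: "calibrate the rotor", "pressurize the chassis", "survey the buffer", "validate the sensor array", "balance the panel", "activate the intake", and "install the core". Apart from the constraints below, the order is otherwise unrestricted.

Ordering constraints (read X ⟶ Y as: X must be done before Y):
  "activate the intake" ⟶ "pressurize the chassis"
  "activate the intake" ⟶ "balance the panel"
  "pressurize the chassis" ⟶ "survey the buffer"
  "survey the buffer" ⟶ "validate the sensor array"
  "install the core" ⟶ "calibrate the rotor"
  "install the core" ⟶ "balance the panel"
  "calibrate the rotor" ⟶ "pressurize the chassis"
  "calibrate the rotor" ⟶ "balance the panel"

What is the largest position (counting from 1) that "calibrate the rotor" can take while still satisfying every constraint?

Every task that must follow "calibrate the rotor" has to come after it. Tracing all chains starting from "calibrate the rotor", those tasks are: "pressurize the chassis", "survey the buffer", "validate the sensor array", "balance the panel" — 4 in total.
So at least 4 tasks follow "calibrate the rotor", putting "calibrate the rotor" no later than position 3. That position is achievable by scheduling everything else first.

3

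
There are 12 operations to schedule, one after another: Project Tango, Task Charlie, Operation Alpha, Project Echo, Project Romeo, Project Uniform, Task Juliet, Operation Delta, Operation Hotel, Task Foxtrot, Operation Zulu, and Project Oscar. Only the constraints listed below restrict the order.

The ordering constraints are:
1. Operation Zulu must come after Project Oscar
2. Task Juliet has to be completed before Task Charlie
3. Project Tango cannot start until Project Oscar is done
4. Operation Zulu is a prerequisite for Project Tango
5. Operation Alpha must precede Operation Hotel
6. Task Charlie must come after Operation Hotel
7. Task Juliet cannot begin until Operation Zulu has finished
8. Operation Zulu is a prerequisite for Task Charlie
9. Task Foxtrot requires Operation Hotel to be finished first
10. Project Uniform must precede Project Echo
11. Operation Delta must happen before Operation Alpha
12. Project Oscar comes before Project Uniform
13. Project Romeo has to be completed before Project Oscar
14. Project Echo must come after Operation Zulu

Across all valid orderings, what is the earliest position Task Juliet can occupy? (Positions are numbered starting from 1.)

4

Every operation that must precede Task Juliet has to come before it. Tracing all chains that end at Task Juliet, those operations are: Project Romeo, Operation Zulu, Project Oscar — 3 in total.
With 3 mandatory predecessors, the earliest Task Juliet can sit is position 3+1 = 4, and placing just those 3 first achieves it.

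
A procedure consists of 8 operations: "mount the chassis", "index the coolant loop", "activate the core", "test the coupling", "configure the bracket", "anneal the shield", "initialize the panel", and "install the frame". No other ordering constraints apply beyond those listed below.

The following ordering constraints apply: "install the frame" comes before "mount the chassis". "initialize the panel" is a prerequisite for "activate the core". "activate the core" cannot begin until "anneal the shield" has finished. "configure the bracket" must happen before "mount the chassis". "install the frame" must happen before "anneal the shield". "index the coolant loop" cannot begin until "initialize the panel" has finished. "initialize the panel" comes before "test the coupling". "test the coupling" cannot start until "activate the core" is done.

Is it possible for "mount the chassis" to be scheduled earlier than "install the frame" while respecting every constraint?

The constraints give a chain "install the frame" → "mount the chassis", which forces "install the frame" before "mount the chassis".
So no valid ordering can have "mount the chassis" before "install the frame".

No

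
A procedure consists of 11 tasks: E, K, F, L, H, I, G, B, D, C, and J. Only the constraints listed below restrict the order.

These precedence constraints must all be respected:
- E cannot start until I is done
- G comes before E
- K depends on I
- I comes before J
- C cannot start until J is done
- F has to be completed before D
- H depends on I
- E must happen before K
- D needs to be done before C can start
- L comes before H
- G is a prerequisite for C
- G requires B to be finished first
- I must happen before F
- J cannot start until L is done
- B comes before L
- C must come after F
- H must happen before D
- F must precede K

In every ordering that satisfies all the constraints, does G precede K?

Following the dependencies: G → E → K.
So G must precede K in any valid ordering.

Yes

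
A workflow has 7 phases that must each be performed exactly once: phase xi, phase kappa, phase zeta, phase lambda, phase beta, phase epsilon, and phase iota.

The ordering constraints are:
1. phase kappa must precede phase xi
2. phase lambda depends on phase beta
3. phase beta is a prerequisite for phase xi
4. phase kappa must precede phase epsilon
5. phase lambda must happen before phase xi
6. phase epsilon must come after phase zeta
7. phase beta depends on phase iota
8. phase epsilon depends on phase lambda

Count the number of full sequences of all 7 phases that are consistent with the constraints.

The phases with no prerequisites are phase kappa, phase zeta, phase iota; any of them can be placed first.
Counting all ways to extend the partial order to a total order gives 44.

44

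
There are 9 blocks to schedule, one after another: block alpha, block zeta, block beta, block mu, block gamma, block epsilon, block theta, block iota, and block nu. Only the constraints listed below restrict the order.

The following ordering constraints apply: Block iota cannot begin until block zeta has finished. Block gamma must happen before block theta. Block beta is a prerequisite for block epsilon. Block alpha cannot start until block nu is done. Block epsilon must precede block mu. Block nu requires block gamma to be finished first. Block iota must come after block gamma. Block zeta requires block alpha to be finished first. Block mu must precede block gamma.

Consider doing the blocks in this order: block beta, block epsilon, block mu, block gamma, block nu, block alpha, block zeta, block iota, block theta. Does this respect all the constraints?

Going through the constraints one by one, each required predecessor appears earlier in the sequence than its dependent — e.g. block gamma (position 4) is before block theta (position 9), as required.

Yes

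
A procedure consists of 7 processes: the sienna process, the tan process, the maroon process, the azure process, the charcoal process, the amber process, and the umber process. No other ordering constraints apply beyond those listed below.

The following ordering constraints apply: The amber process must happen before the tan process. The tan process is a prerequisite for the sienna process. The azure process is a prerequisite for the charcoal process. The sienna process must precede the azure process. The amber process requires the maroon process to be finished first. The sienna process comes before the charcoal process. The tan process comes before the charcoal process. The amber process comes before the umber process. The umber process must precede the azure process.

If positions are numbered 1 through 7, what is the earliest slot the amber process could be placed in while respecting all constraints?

Working backwards through the constraints from the amber process, its only required predecessor is the maroon process.
So at minimum 1 process comes before the amber process, putting the amber process no earlier than position 2. That position is achievable by scheduling exactly that predecessor first.

2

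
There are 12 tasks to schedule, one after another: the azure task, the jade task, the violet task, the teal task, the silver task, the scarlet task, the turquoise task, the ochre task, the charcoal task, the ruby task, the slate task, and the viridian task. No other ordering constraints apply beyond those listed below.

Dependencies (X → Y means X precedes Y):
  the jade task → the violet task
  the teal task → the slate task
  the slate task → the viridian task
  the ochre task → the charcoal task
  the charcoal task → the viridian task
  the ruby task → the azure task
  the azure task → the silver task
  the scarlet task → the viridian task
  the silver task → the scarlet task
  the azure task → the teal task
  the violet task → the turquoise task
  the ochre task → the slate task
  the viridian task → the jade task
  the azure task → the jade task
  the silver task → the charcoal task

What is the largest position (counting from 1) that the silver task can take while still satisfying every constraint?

6

The tasks that are forced after the silver task, directly or by a chain of constraints, are the jade task, the violet task, the scarlet task, the turquoise task, the charcoal task, the viridian task. That's 6 tasks.
With 6 mandatory successors out of 12 tasks total, the latest slot for the silver task is 12−6 = 6, and it's reachable by doing all non-successors before the silver task.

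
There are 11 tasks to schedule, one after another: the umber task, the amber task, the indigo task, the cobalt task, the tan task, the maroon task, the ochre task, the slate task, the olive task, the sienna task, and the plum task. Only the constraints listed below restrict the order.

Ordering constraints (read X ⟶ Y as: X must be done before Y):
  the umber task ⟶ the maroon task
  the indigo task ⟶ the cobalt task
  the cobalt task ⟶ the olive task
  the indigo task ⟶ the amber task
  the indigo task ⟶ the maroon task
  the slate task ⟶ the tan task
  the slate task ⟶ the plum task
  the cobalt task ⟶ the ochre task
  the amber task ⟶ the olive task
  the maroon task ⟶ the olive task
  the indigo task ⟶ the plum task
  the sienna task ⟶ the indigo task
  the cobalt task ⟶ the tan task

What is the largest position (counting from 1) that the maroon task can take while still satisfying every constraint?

10

The only task forced after the maroon task (directly or by a chain) is the olive task.
With 1 mandatory successor out of 11 tasks total, the latest slot for the maroon task is 11−1 = 10, and it's reachable by doing all non-successors before the maroon task.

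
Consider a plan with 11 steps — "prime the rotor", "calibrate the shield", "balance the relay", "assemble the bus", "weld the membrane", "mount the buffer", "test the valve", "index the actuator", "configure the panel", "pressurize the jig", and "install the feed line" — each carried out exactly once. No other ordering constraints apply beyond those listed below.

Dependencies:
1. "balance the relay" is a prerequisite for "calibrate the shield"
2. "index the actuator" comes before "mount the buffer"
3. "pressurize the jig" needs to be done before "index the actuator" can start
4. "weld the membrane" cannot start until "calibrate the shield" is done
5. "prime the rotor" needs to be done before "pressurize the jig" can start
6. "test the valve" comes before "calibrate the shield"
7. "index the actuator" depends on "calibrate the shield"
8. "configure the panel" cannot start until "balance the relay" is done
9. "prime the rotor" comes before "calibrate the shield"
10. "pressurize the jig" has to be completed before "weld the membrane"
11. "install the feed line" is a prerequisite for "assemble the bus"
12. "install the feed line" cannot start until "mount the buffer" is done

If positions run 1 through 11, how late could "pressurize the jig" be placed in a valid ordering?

The steps that are forced after "pressurize the jig", directly or by a chain of constraints, are "assemble the bus", "weld the membrane", "mount the buffer", "index the actuator", "install the feed line". That's 5 steps.
With 5 mandatory successors out of 11 steps total, the latest slot for "pressurize the jig" is 11−5 = 6, and it's reachable by doing all non-successors before "pressurize the jig".

6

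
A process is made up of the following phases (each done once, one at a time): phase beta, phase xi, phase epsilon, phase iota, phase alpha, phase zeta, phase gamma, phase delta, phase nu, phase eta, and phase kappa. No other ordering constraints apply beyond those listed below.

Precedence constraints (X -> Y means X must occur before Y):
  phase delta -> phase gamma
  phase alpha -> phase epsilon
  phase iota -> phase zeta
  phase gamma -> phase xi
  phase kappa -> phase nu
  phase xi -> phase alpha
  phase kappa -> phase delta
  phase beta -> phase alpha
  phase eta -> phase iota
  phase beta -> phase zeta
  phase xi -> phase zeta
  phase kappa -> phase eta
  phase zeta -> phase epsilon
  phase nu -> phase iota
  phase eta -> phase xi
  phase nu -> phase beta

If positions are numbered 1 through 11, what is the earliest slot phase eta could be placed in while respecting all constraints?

2

Working backwards through the constraints from phase eta, its only required predecessor is phase kappa.
So at minimum 1 phase comes before phase eta, putting phase eta no earlier than position 2. That position is achievable by scheduling exactly that predecessor first.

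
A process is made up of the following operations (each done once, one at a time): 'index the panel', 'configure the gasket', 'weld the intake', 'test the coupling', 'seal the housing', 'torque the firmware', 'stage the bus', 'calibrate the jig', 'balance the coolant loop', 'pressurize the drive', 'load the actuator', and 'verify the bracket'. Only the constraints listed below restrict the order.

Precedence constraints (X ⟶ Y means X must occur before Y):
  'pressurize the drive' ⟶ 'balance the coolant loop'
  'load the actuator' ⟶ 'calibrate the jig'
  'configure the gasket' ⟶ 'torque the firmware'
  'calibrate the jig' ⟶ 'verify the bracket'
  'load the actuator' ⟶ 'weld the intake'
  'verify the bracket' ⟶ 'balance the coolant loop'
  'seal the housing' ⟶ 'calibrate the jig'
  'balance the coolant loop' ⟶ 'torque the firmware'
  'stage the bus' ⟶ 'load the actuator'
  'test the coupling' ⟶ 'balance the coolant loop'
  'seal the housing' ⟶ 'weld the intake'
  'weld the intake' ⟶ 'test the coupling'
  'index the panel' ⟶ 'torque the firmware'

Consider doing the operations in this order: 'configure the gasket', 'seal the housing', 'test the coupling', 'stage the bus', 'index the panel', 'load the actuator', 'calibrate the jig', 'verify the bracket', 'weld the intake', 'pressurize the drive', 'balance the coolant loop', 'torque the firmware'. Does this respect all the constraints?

No

Here 'weld the intake' comes after 'test the coupling'.
Since 'weld the intake' is required before 'test the coupling', the ordering is invalid.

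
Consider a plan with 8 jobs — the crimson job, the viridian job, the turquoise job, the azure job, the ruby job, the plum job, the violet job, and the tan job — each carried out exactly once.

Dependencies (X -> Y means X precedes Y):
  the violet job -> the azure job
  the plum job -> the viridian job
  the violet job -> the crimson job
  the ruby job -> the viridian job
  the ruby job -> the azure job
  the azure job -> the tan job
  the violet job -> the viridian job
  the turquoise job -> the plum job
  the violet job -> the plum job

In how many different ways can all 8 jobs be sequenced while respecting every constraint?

The jobs with no prerequisites are the turquoise job, the ruby job, the violet job; any of them can be placed first.
Systematically extending each partial ordering one job at a time and counting, there are 307 complete orderings.

307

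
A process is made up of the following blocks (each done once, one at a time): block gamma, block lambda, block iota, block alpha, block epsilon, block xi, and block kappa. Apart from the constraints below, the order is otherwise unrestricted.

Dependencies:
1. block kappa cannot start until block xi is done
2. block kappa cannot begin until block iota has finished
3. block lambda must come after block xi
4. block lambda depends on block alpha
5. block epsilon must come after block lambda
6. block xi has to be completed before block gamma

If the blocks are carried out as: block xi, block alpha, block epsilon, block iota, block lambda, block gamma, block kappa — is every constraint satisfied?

The sequence places block epsilon ahead of block lambda.
But one of the constraints requires block lambda before block epsilon, so this ordering violates it.

No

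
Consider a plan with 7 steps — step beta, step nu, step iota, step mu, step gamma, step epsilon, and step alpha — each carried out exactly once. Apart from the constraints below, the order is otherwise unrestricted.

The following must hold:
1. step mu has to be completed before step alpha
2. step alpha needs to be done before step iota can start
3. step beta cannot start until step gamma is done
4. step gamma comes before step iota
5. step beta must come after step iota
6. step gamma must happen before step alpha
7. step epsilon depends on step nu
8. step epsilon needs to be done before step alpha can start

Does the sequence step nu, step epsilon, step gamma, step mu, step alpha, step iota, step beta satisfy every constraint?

Every stated constraint is respected: step gamma sits at position 3, ahead of step beta at position 7, and each of the other listed pairs likewise has the predecessor earlier in the sequence.

Yes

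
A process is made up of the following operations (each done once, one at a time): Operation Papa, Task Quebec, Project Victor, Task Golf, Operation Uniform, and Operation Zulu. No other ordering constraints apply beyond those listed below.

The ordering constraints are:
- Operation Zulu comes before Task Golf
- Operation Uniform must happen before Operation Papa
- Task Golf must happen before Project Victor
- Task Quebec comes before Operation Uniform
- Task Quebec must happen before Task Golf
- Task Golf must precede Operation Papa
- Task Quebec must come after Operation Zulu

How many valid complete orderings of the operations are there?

Operation Zulu is the only operation with nothing required before it, so every ordering starts there.
Counting all ways to extend the partial order to a total order gives 5.

5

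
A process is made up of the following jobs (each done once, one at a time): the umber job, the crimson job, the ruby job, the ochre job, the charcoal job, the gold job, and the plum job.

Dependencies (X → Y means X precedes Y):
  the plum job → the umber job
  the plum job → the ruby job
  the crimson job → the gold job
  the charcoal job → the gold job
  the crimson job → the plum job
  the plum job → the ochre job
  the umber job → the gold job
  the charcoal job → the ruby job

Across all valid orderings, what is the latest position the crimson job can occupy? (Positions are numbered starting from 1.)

2

Following every chain forward from the crimson job, the jobs that must come later are the umber job, the ruby job, the ochre job, the gold job, the plum job — 5 of them.
So at least 5 jobs follow the crimson job, putting the crimson job no later than position 2. That position is achievable by scheduling everything else first.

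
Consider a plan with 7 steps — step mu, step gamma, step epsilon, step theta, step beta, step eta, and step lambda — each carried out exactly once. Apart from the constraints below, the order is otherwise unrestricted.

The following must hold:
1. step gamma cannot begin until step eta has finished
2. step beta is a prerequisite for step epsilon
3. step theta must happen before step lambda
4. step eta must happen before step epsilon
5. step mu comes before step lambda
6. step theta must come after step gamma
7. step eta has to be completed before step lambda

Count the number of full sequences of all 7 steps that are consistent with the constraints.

3 steps have no prerequisites (step mu, step beta, step eta), so any of them could come first.
Systematically extending each partial ordering one step at a time and counting, there are 78 complete orderings.

78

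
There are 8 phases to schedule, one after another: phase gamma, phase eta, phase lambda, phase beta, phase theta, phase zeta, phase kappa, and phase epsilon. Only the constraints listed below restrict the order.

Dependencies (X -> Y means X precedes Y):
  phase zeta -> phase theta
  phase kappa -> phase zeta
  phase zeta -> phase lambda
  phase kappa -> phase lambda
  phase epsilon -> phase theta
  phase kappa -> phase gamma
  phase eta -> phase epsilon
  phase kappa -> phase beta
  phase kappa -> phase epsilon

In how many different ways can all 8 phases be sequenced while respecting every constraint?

The phases with no prerequisites are phase eta, phase kappa; any of them can be placed first.
Enumerating by repeatedly choosing an available phase (one whose prerequisites are all placed) gives 528 distinct complete orderings.

528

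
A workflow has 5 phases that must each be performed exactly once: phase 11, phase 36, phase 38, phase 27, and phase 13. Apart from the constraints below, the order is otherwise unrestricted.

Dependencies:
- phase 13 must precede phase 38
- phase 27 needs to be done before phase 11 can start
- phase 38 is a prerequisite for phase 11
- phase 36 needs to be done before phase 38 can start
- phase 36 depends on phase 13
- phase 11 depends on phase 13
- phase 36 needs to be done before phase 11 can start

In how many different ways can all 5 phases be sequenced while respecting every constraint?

4

The phases with no prerequisites are phase 27, phase 13; any of them can be placed first.
Systematically extending each partial ordering one phase at a time and counting, there are 4 complete orderings.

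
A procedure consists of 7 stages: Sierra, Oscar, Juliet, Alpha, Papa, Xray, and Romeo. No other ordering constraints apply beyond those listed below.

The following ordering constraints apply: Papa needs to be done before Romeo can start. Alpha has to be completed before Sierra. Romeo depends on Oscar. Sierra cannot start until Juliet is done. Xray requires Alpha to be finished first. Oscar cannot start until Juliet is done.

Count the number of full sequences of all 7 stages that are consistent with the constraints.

181

3 stages have no prerequisites (Juliet, Alpha, Papa), so any of them could come first.
Systematically extending each partial ordering one stage at a time and counting, there are 181 complete orderings.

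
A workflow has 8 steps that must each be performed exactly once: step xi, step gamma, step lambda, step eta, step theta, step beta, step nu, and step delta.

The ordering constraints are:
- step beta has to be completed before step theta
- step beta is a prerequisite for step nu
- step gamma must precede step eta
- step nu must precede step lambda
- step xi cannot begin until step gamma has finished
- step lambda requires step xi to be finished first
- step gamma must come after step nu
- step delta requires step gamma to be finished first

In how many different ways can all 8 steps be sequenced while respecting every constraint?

84

Step beta is the only step with nothing required before it, so every ordering starts there.
Systematically extending each partial ordering one step at a time and counting, there are 84 complete orderings.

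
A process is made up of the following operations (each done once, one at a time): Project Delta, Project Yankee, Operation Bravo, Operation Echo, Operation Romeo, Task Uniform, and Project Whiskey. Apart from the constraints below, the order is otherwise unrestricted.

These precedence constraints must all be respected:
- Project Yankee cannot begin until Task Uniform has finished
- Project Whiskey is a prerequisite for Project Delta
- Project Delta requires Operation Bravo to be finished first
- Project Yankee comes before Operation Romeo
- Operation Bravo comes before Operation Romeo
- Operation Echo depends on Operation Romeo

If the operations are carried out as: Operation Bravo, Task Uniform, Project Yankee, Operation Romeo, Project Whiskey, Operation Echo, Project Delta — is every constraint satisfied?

Yes

Going through the constraints one by one, each required predecessor appears earlier in the sequence than its dependent — e.g. Operation Bravo (position 1) is before Project Delta (position 7), as required.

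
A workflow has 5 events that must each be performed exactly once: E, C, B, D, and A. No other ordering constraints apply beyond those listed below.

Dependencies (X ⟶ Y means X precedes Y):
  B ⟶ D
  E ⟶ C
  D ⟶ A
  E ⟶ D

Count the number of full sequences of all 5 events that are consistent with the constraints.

7

The events with no prerequisites are E, B; any of them can be placed first.
Enumerating by repeatedly choosing an available event (one whose prerequisites are all placed) gives 7 distinct complete orderings.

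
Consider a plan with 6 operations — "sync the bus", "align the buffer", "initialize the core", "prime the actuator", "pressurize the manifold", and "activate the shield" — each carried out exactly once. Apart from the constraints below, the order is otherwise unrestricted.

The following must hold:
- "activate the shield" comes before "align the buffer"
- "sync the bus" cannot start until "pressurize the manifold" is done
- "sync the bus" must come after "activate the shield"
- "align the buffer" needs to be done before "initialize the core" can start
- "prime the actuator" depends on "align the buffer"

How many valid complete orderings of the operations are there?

The operations with no prerequisites are "pressurize the manifold", "activate the shield"; any of them can be placed first.
Enumerating by repeatedly choosing an available operation (one whose prerequisites are all placed) gives 28 distinct complete orderings.

28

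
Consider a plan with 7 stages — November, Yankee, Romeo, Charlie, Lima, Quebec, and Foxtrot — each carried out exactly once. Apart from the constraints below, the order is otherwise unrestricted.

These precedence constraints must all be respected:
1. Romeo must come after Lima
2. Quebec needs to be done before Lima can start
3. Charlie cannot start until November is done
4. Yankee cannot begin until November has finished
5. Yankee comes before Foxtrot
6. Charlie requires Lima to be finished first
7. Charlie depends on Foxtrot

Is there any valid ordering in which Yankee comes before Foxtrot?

Yankee is actually forced before Foxtrot by the constraints, so certainly some valid ordering has Yankee first.

Yes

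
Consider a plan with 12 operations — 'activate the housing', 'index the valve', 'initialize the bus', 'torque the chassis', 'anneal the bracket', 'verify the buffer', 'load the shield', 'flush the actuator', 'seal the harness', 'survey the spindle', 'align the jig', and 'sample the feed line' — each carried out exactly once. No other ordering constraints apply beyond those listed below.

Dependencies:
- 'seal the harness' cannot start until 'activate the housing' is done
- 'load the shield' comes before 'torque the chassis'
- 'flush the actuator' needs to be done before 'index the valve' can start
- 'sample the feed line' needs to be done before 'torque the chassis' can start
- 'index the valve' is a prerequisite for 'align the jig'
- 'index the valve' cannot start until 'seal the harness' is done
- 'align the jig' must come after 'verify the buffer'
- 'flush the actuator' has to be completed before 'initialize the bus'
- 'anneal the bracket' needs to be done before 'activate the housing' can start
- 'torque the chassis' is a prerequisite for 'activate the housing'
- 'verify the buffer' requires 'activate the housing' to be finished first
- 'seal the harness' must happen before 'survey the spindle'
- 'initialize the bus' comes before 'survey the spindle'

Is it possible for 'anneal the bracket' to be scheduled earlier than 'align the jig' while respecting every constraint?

'anneal the bracket' is actually forced before 'align the jig' by the constraints, so certainly some valid ordering has 'anneal the bracket' first.

Yes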